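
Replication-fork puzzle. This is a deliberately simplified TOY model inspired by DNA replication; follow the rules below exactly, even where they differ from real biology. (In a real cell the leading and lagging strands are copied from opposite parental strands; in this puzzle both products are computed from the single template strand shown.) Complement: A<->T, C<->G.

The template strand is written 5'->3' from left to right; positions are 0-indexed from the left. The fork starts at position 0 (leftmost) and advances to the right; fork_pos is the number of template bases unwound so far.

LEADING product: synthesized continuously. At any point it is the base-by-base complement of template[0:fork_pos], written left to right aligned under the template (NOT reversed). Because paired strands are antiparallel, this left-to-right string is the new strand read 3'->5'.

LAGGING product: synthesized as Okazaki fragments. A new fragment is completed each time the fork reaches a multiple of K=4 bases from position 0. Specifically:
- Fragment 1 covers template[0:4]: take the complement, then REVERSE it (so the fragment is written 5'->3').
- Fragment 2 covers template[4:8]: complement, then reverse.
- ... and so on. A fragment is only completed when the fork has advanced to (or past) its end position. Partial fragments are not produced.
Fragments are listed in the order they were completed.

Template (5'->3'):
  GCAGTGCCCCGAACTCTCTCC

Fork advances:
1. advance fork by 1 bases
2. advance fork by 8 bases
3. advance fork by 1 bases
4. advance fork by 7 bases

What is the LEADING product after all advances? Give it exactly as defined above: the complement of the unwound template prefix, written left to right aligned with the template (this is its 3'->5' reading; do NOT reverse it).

Step 1: advance 1 -> fork_pos = 0 + 1 = 1.
Step 2: advance 8 -> fork_pos = 1 + 8 = 9.
Step 3: advance 1 -> fork_pos = 9 + 1 = 10.
Step 4: advance 7 -> fork_pos = 10 + 7 = 17.
Unwound prefix: template[0:17] = GCAGTGCCCCGAACTCT
Complement it base by base (A<->T, C<->G), keeping left-to-right order:
  [0:5] GCAGT -> CGTCA
  [5:10] GCCCC -> CGGGG
  [10:15] GAACT -> CTTGA
  [15:17] CT -> GA
Concatenate: CGTCACGGGGCTTGAGA (length 17; written aligned with the template, i.e. 3'->5').

Answer: CGTCACGGGGCTTGAGA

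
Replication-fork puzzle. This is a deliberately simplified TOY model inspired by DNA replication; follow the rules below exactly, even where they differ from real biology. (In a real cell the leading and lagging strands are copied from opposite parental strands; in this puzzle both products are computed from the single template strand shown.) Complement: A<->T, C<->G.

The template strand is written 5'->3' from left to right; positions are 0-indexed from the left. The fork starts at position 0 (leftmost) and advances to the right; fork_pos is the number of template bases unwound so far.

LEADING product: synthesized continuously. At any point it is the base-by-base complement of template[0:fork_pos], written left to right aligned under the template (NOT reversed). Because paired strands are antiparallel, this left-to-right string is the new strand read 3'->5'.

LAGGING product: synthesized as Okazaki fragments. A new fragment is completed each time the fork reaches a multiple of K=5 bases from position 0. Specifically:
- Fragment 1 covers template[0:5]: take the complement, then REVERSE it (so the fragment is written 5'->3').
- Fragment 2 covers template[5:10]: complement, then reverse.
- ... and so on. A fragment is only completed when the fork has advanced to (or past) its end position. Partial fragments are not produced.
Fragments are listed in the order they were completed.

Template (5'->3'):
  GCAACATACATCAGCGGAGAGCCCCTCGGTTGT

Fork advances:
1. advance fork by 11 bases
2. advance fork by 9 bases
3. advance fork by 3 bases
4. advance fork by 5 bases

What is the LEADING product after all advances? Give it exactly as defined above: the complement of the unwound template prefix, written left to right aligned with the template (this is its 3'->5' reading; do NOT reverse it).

Answer: CGTTGTATGTAGTCGCCTCTCGGGGAGC

Derivation:
Step 1: advance 11 -> fork_pos = 0 + 11 = 11.
Step 2: advance 9 -> fork_pos = 11 + 9 = 20.
Step 3: advance 3 -> fork_pos = 20 + 3 = 23.
Step 4: advance 5 -> fork_pos = 23 + 5 = 28.
Unwound prefix: template[0:28] = GCAACATACATCAGCGGAGAGCCCCTCG
Complement it base by base (A<->T, C<->G), keeping left-to-right order:
  [0:5] GCAAC -> CGTTG
  [5:10] ATACA -> TATGT
  [10:15] TCAGC -> AGTCG
  [15:20] GGAGA -> CCTCT
  [20:25] GCCCC -> CGGGG
  [25:28] TCG -> AGC
Concatenate: CGTTGTATGTAGTCGCCTCTCGGGGAGC (length 28; written aligned with the template, i.e. 3'->5').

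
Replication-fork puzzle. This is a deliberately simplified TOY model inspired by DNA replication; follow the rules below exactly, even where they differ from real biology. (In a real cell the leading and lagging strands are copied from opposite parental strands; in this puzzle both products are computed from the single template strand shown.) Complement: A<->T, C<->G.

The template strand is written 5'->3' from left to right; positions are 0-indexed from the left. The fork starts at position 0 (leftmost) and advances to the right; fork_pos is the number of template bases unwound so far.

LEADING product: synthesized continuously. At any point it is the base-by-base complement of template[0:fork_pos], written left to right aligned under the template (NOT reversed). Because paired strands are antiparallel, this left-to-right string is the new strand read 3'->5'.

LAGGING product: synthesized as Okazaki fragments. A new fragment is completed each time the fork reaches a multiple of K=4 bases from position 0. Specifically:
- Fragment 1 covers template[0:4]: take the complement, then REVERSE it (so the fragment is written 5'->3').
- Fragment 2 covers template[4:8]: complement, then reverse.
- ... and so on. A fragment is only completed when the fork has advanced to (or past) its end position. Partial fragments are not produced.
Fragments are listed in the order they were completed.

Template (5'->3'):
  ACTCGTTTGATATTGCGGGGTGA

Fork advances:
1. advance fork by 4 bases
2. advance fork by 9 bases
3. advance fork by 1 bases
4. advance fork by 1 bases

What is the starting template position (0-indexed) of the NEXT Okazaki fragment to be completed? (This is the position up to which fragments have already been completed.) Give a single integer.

Step 1: advance 4 -> fork_pos = 0 + 4 = 4. Reached multiple(s) of 4: 4 -> fragment 1 completed (1 total).
Step 2: advance 9 -> fork_pos = 4 + 9 = 13. Reached multiple(s) of 4: 8, 12 -> fragments 2-3 completed (3 total).
Step 3: advance 1 -> fork_pos = 13 + 1 = 14. Next multiple of 4 is 16 (not reached); still 3 fragment(s).
Step 4: advance 1 -> fork_pos = 14 + 1 = 15. Next multiple of 4 is 16 (not reached); still 3 fragment(s).
3 fragment(s) completed, covering template[0:12] (3 x 4 = 12). The next fragment, fragment 4, covers template[12:16], so it starts at position 12.

Answer: 12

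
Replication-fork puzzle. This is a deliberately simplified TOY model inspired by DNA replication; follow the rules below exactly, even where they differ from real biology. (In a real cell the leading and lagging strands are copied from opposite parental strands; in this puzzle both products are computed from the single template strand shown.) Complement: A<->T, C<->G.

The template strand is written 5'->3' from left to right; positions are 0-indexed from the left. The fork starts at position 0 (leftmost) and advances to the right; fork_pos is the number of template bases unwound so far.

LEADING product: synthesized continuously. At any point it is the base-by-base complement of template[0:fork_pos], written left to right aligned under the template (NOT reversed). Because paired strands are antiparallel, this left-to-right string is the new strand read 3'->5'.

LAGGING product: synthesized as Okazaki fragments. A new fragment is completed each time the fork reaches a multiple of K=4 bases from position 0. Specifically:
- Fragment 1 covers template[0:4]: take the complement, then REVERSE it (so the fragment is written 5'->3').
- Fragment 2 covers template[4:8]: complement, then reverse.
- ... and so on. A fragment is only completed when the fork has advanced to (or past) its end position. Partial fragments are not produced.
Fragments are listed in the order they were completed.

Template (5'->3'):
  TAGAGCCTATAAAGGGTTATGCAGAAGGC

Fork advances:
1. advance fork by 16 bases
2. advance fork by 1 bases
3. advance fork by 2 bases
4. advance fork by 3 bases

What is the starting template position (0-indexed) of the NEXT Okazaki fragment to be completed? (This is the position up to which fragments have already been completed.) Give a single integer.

Step 1: advance 16 -> fork_pos = 0 + 16 = 16. Reached multiple(s) of 4: 4, 8, 12, 16 -> fragments 1-4 completed (4 total).
Step 2: advance 1 -> fork_pos = 16 + 1 = 17. Next multiple of 4 is 20 (not reached); still 4 fragment(s).
Step 3: advance 2 -> fork_pos = 17 + 2 = 19. Next multiple of 4 is 20 (not reached); still 4 fragment(s).
Step 4: advance 3 -> fork_pos = 19 + 3 = 22. Reached multiple(s) of 4: 20 -> fragment 5 completed (5 total).
5 fragment(s) completed, covering template[0:20] (5 x 4 = 20). The next fragment, fragment 6, covers template[20:24], so it starts at position 20.

Answer: 20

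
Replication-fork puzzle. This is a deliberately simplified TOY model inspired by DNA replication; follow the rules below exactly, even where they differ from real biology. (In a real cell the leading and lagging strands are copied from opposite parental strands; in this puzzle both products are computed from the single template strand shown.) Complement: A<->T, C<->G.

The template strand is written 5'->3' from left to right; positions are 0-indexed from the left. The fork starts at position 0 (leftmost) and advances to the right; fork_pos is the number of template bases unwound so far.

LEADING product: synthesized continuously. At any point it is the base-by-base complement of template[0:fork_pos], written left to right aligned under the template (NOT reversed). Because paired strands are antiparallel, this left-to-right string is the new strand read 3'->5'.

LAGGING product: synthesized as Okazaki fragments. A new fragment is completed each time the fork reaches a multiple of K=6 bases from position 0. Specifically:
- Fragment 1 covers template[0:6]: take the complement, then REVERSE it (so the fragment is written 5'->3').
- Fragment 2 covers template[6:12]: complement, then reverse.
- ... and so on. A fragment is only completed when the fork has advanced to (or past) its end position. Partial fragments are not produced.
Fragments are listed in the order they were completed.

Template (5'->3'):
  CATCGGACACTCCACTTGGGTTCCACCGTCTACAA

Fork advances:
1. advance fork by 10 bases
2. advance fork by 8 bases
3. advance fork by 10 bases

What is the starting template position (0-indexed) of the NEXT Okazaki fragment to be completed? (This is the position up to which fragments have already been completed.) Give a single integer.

Step 1: advance 10 -> fork_pos = 0 + 10 = 10. Reached multiple(s) of 6: 6 -> fragment 1 completed (1 total).
Step 2: advance 8 -> fork_pos = 10 + 8 = 18. Reached multiple(s) of 6: 12, 18 -> fragments 2-3 completed (3 total).
Step 3: advance 10 -> fork_pos = 18 + 10 = 28. Reached multiple(s) of 6: 24 -> fragment 4 completed (4 total).
4 fragment(s) completed, covering template[0:24] (4 x 6 = 24). The next fragment, fragment 5, covers template[24:30], so it starts at position 24.

Answer: 24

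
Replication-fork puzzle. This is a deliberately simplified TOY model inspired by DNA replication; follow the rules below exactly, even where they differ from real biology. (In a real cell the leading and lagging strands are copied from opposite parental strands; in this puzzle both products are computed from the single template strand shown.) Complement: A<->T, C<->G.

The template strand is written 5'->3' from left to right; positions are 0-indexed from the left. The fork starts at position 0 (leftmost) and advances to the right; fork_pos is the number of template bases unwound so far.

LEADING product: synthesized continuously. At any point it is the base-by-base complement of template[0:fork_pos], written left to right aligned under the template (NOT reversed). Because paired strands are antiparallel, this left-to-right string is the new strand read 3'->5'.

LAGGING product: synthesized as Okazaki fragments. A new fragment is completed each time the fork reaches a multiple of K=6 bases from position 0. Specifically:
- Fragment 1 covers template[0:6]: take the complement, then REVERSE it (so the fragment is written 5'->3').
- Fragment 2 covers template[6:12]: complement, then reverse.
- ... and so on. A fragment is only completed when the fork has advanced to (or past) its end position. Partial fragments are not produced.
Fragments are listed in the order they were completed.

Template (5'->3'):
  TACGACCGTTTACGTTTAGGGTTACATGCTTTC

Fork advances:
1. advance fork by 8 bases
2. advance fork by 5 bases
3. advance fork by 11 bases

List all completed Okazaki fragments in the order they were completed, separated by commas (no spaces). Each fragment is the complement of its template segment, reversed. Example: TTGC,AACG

Answer: GTCGTA,TAAACG,TAAACG,TAACCC

Derivation:
Step 1: advance 8 -> fork_pos = 0 + 8 = 8. Reached multiple(s) of 6: 6 -> fragment 1 completed (1 total).
Step 2: advance 5 -> fork_pos = 8 + 5 = 13. Reached multiple(s) of 6: 12 -> fragment 2 completed (2 total).
Step 3: advance 11 -> fork_pos = 13 + 11 = 24. Reached multiple(s) of 6: 18, 24 -> fragments 3-4 completed (4 total).
Final fork_pos = 24, so 4 fragment(s) are complete. Build each: template segment -> complement -> reverse.
Fragment 1: template[0:6] = TACGAC -> complement ATGCTG -> reversed GTCGTA
Fragment 2: template[6:12] = CGTTTA -> complement GCAAAT -> reversed TAAACG
Fragment 3: template[12:18] = CGTTTA -> complement GCAAAT -> reversed TAAACG
Fragment 4: template[18:24] = GGGTTA -> complement CCCAAT -> reversed TAACCC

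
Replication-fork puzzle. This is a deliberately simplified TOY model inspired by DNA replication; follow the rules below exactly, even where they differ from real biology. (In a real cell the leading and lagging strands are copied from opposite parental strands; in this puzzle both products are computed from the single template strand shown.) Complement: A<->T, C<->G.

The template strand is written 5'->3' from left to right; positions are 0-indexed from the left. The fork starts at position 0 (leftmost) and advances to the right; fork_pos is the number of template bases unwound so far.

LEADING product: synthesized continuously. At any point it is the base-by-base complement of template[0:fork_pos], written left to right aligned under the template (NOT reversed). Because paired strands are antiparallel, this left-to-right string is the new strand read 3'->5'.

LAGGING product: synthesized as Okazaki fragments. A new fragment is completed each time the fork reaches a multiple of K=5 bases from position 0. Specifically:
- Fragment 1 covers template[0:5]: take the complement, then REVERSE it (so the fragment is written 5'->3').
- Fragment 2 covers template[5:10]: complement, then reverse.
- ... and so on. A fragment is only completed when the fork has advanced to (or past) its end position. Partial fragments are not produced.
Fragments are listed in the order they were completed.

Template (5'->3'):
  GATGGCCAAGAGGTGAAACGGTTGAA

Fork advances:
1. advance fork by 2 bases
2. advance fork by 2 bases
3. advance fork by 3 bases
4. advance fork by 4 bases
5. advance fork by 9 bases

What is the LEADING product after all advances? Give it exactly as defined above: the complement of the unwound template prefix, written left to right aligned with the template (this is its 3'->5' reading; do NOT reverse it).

Step 1: advance 2 -> fork_pos = 0 + 2 = 2.
Step 2: advance 2 -> fork_pos = 2 + 2 = 4.
Step 3: advance 3 -> fork_pos = 4 + 3 = 7.
Step 4: advance 4 -> fork_pos = 7 + 4 = 11.
Step 5: advance 9 -> fork_pos = 11 + 9 = 20.
Unwound prefix: template[0:20] = GATGGCCAAGAGGTGAAACG
Complement it base by base (A<->T, C<->G), keeping left-to-right order:
  [0:5] GATGG -> CTACC
  [5:10] CCAAG -> GGTTC
  [10:15] AGGTG -> TCCAC
  [15:20] AAACG -> TTTGC
Concatenate: CTACCGGTTCTCCACTTTGC (length 20; written aligned with the template, i.e. 3'->5').

Answer: CTACCGGTTCTCCACTTTGC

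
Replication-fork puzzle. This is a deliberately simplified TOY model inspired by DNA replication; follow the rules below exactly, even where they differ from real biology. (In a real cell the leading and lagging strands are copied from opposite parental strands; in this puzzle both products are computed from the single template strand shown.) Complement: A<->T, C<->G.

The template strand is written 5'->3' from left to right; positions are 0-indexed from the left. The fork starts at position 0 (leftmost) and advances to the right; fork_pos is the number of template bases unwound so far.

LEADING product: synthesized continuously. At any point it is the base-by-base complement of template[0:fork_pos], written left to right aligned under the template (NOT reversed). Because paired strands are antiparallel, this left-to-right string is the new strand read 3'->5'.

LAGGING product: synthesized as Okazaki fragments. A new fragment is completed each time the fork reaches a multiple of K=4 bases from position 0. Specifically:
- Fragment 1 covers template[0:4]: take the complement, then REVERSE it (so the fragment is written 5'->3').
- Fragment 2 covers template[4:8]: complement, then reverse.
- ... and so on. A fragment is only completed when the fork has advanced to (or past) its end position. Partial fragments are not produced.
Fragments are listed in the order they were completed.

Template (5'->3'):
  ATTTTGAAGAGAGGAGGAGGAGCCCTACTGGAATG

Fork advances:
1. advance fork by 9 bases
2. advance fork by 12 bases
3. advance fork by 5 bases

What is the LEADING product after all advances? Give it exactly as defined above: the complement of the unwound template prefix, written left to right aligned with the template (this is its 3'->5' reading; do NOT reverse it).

Answer: TAAAACTTCTCTCCTCCTCCTCGGGA

Derivation:
Step 1: advance 9 -> fork_pos = 0 + 9 = 9.
Step 2: advance 12 -> fork_pos = 9 + 12 = 21.
Step 3: advance 5 -> fork_pos = 21 + 5 = 26.
Unwound prefix: template[0:26] = ATTTTGAAGAGAGGAGGAGGAGCCCT
Complement it base by base (A<->T, C<->G), keeping left-to-right order:
  [0:5] ATTTT -> TAAAA
  [5:10] GAAGA -> CTTCT
  [10:15] GAGGA -> CTCCT
  [15:20] GGAGG -> CCTCC
  [20:25] AGCCC -> TCGGG
  [25:26] T -> A
Concatenate: TAAAACTTCTCTCCTCCTCCTCGGGA (length 26; written aligned with the template, i.e. 3'->5').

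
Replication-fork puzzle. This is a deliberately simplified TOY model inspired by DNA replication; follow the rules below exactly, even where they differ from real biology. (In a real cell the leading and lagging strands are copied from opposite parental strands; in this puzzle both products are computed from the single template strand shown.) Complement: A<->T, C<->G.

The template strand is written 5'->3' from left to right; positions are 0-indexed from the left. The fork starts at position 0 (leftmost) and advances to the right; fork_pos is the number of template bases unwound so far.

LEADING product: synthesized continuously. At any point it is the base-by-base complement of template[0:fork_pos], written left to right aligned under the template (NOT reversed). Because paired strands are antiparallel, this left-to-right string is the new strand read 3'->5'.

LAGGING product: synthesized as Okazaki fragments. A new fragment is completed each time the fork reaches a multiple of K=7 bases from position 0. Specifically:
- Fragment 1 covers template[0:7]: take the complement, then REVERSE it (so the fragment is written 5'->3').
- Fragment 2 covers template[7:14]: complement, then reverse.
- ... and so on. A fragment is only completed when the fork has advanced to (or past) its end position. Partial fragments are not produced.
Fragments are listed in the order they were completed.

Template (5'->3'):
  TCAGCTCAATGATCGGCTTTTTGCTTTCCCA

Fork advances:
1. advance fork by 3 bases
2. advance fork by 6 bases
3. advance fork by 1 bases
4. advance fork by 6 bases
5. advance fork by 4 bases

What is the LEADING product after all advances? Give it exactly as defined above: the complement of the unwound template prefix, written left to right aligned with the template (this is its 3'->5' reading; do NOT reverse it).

Step 1: advance 3 -> fork_pos = 0 + 3 = 3.
Step 2: advance 6 -> fork_pos = 3 + 6 = 9.
Step 3: advance 1 -> fork_pos = 9 + 1 = 10.
Step 4: advance 6 -> fork_pos = 10 + 6 = 16.
Step 5: advance 4 -> fork_pos = 16 + 4 = 20.
Unwound prefix: template[0:20] = TCAGCTCAATGATCGGCTTT
Complement it base by base (A<->T, C<->G), keeping left-to-right order:
  [0:5] TCAGC -> AGTCG
  [5:10] TCAAT -> AGTTA
  [10:15] GATCG -> CTAGC
  [15:20] GCTTT -> CGAAA
Concatenate: AGTCGAGTTACTAGCCGAAA (length 20; written aligned with the template, i.e. 3'->5').

Answer: AGTCGAGTTACTAGCCGAAA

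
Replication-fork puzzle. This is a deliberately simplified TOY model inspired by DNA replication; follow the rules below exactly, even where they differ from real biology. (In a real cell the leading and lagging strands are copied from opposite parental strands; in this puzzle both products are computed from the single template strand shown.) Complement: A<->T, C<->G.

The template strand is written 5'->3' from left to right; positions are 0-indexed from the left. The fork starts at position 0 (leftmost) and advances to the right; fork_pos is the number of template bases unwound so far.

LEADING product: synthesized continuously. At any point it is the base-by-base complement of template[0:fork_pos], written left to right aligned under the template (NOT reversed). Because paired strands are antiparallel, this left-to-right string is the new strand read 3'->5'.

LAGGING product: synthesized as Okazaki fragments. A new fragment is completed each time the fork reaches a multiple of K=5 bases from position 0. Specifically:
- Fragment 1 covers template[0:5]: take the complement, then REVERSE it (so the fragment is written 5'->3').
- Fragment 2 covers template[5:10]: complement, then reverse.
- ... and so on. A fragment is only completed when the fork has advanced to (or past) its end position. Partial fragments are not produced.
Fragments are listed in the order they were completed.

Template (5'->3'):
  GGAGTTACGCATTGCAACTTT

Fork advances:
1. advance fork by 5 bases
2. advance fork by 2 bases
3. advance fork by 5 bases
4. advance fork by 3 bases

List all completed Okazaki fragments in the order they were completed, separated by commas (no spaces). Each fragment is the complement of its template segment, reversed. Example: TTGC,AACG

Step 1: advance 5 -> fork_pos = 0 + 5 = 5. Reached multiple(s) of 5: 5 -> fragment 1 completed (1 total).
Step 2: advance 2 -> fork_pos = 5 + 2 = 7. Next multiple of 5 is 10 (not reached); still 1 fragment(s).
Step 3: advance 5 -> fork_pos = 7 + 5 = 12. Reached multiple(s) of 5: 10 -> fragment 2 completed (2 total).
Step 4: advance 3 -> fork_pos = 12 + 3 = 15. Reached multiple(s) of 5: 15 -> fragment 3 completed (3 total).
Final fork_pos = 15, so 3 fragment(s) are complete. Build each: template segment -> complement -> reverse.
Fragment 1: template[0:5] = GGAGT -> complement CCTCA -> reversed ACTCC
Fragment 2: template[5:10] = TACGC -> complement ATGCG -> reversed GCGTA
Fragment 3: template[10:15] = ATTGC -> complement TAACG -> reversed GCAAT

Answer: ACTCC,GCGTA,GCAAT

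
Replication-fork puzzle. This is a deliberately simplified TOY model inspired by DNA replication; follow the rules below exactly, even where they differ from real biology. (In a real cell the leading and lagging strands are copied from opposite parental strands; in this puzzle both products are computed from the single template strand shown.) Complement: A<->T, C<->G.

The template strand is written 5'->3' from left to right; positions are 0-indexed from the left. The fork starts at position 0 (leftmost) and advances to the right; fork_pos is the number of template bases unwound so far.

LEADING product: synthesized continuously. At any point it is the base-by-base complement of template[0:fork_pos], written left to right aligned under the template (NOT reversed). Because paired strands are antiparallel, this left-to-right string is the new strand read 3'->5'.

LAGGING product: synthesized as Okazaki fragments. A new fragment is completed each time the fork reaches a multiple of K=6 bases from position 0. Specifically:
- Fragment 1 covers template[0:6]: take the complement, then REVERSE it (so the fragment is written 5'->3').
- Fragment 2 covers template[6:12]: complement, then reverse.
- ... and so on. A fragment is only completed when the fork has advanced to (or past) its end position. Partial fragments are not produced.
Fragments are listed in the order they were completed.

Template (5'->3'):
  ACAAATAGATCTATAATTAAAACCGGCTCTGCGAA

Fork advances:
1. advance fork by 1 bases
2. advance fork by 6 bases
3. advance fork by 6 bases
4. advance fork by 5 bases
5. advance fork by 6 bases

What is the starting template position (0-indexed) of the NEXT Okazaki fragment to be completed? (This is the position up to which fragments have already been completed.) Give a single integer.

Answer: 24

Derivation:
Step 1: advance 1 -> fork_pos = 0 + 1 = 1. Next multiple of 6 is 6 (not reached); still 0 fragment(s).
Step 2: advance 6 -> fork_pos = 1 + 6 = 7. Reached multiple(s) of 6: 6 -> fragment 1 completed (1 total).
Step 3: advance 6 -> fork_pos = 7 + 6 = 13. Reached multiple(s) of 6: 12 -> fragment 2 completed (2 total).
Step 4: advance 5 -> fork_pos = 13 + 5 = 18. Reached multiple(s) of 6: 18 -> fragment 3 completed (3 total).
Step 5: advance 6 -> fork_pos = 18 + 6 = 24. Reached multiple(s) of 6: 24 -> fragment 4 completed (4 total).
4 fragment(s) completed, covering template[0:24] (4 x 6 = 24). The next fragment, fragment 5, covers template[24:30], so it starts at position 24.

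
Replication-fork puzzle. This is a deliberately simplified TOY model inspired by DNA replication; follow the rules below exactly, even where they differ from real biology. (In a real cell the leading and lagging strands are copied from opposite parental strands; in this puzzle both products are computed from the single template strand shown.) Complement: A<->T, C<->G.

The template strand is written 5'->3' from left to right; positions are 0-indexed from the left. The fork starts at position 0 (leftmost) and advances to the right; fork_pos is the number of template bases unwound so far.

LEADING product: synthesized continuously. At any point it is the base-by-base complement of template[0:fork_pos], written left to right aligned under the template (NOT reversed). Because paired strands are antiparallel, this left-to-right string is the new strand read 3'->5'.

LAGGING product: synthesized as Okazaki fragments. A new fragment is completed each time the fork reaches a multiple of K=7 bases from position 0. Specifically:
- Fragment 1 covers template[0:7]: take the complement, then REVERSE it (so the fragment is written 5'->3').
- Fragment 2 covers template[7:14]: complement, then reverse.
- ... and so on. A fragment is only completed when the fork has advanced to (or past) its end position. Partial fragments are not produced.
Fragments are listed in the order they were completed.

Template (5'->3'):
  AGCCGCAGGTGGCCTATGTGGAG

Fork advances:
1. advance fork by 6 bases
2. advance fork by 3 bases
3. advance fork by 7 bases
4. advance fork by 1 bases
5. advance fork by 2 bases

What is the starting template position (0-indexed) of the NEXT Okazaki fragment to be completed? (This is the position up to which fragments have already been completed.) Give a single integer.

Step 1: advance 6 -> fork_pos = 0 + 6 = 6. Next multiple of 7 is 7 (not reached); still 0 fragment(s).
Step 2: advance 3 -> fork_pos = 6 + 3 = 9. Reached multiple(s) of 7: 7 -> fragment 1 completed (1 total).
Step 3: advance 7 -> fork_pos = 9 + 7 = 16. Reached multiple(s) of 7: 14 -> fragment 2 completed (2 total).
Step 4: advance 1 -> fork_pos = 16 + 1 = 17. Next multiple of 7 is 21 (not reached); still 2 fragment(s).
Step 5: advance 2 -> fork_pos = 17 + 2 = 19. Next multiple of 7 is 21 (not reached); still 2 fragment(s).
2 fragment(s) completed, covering template[0:14] (2 x 7 = 14). The next fragment, fragment 3, covers template[14:21], so it starts at position 14.

Answer: 14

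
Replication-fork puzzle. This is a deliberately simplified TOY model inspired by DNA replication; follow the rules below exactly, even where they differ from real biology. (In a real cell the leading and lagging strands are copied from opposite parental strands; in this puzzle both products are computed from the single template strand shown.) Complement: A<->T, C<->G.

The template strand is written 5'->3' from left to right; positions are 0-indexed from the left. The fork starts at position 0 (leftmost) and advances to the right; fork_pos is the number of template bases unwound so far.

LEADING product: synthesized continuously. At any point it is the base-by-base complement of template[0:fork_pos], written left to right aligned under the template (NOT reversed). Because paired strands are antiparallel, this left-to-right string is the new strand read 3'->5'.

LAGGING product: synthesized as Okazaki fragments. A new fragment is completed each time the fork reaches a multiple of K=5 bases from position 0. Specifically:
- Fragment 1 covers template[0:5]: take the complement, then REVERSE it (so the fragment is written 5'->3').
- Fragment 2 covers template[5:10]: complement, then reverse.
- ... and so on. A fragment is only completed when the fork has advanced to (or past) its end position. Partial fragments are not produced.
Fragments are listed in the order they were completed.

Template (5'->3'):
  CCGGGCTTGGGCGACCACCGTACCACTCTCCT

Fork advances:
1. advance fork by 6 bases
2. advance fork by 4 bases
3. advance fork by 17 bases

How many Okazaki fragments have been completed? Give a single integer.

Step 1: advance 6 -> fork_pos = 0 + 6 = 6. Reached multiple(s) of 5: 5 -> fragment 1 completed (1 total).
Step 2: advance 4 -> fork_pos = 6 + 4 = 10. Reached multiple(s) of 5: 10 -> fragment 2 completed (2 total).
Step 3: advance 17 -> fork_pos = 10 + 17 = 27. Reached multiple(s) of 5: 15, 20, 25 -> fragments 3-5 completed (5 total).
Check: final fork_pos = 27; the multiples of 5 that are <= 27 are 5..25 -> 27 // 5 = 5 completed fragment(s).

Answer: 5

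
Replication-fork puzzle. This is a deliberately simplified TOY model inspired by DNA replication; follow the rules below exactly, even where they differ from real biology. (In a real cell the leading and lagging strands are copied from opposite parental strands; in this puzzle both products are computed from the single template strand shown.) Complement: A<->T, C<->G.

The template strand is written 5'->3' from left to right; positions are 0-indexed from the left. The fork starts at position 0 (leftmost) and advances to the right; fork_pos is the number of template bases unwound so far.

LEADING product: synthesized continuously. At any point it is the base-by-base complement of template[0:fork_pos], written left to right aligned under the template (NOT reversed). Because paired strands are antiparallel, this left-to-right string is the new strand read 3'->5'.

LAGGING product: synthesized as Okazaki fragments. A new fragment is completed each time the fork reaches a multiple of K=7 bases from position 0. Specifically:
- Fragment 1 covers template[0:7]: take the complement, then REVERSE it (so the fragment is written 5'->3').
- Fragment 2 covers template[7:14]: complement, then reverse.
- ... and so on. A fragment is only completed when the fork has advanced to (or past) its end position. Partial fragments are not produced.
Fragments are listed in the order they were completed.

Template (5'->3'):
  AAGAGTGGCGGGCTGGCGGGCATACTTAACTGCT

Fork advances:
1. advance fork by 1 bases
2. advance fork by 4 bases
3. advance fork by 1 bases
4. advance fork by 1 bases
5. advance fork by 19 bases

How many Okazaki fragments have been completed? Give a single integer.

Step 1: advance 1 -> fork_pos = 0 + 1 = 1. Next multiple of 7 is 7 (not reached); still 0 fragment(s).
Step 2: advance 4 -> fork_pos = 1 + 4 = 5. Next multiple of 7 is 7 (not reached); still 0 fragment(s).
Step 3: advance 1 -> fork_pos = 5 + 1 = 6. Next multiple of 7 is 7 (not reached); still 0 fragment(s).
Step 4: advance 1 -> fork_pos = 6 + 1 = 7. Reached multiple(s) of 7: 7 -> fragment 1 completed (1 total).
Step 5: advance 19 -> fork_pos = 7 + 19 = 26. Reached multiple(s) of 7: 14, 21 -> fragments 2-3 completed (3 total).
Check: final fork_pos = 26; the multiples of 7 that are <= 26 are 7..21 -> 26 // 7 = 3 completed fragment(s).

Answer: 3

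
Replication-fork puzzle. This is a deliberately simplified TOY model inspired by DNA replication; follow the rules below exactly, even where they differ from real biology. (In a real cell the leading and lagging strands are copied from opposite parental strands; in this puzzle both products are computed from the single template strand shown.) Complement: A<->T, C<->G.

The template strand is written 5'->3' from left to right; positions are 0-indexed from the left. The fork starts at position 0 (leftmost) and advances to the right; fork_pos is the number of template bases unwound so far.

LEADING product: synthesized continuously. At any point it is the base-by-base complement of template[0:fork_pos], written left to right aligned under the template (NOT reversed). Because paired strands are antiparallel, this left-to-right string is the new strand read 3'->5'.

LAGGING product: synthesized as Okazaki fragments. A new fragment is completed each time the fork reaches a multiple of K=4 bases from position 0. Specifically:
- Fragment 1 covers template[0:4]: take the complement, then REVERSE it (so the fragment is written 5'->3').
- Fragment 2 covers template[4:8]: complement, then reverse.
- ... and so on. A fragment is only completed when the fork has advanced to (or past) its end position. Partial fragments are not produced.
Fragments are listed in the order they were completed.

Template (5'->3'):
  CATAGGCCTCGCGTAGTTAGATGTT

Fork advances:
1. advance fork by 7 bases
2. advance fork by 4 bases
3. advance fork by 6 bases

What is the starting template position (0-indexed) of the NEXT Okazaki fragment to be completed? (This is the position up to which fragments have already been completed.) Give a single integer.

Answer: 16

Derivation:
Step 1: advance 7 -> fork_pos = 0 + 7 = 7. Reached multiple(s) of 4: 4 -> fragment 1 completed (1 total).
Step 2: advance 4 -> fork_pos = 7 + 4 = 11. Reached multiple(s) of 4: 8 -> fragment 2 completed (2 total).
Step 3: advance 6 -> fork_pos = 11 + 6 = 17. Reached multiple(s) of 4: 12, 16 -> fragments 3-4 completed (4 total).
4 fragment(s) completed, covering template[0:16] (4 x 4 = 16). The next fragment, fragment 5, covers template[16:20], so it starts at position 16.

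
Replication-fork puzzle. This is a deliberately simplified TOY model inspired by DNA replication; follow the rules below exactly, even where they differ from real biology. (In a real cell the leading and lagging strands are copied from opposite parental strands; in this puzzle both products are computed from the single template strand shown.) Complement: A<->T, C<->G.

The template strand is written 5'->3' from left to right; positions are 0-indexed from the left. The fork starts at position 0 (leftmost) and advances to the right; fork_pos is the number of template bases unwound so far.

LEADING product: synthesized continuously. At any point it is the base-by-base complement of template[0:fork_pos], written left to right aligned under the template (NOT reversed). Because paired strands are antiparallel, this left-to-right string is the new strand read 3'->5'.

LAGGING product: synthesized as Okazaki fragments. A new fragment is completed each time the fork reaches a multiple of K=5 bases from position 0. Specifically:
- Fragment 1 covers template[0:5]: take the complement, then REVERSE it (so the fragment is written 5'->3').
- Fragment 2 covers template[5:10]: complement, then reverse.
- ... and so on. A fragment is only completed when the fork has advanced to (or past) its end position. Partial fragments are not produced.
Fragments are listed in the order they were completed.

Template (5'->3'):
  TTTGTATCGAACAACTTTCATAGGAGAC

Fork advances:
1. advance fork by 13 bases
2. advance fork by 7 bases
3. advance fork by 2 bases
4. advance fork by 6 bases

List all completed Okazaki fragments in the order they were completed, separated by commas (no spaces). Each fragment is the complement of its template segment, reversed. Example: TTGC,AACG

Answer: ACAAA,TCGAT,GTTGT,TGAAA,TCCTA

Derivation:
Step 1: advance 13 -> fork_pos = 0 + 13 = 13. Reached multiple(s) of 5: 5, 10 -> fragments 1-2 completed (2 total).
Step 2: advance 7 -> fork_pos = 13 + 7 = 20. Reached multiple(s) of 5: 15, 20 -> fragments 3-4 completed (4 total).
Step 3: advance 2 -> fork_pos = 20 + 2 = 22. Next multiple of 5 is 25 (not reached); still 4 fragment(s).
Step 4: advance 6 -> fork_pos = 22 + 6 = 28. Reached multiple(s) of 5: 25 -> fragment 5 completed (5 total).
Final fork_pos = 28, so 5 fragment(s) are complete. Build each: template segment -> complement -> reverse.
Fragment 1: template[0:5] = TTTGT -> complement AAACA -> reversed ACAAA
Fragment 2: template[5:10] = ATCGA -> complement TAGCT -> reversed TCGAT
Fragment 3: template[10:15] = ACAAC -> complement TGTTG -> reversed GTTGT
Fragment 4: template[15:20] = TTTCA -> complement AAAGT -> reversed TGAAA
Fragment 5: template[20:25] = TAGGA -> complement ATCCT -> reversed TCCTA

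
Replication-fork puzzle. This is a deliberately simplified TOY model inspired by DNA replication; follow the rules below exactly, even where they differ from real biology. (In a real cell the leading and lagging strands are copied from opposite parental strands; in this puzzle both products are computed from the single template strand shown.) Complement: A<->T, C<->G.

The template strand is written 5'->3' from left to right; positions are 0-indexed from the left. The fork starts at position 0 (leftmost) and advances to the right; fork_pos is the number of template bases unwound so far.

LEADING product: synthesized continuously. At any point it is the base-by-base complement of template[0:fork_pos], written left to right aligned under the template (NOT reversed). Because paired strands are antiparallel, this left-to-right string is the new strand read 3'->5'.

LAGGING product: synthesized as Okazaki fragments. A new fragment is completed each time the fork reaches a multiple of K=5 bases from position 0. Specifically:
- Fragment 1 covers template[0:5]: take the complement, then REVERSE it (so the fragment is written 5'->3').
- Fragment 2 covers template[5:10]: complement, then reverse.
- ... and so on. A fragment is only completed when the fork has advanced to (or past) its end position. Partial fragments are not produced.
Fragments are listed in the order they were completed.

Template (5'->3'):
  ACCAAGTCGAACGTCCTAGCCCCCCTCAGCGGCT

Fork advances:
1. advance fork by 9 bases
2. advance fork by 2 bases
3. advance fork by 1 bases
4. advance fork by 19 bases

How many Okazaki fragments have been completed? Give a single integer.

Answer: 6

Derivation:
Step 1: advance 9 -> fork_pos = 0 + 9 = 9. Reached multiple(s) of 5: 5 -> fragment 1 completed (1 total).
Step 2: advance 2 -> fork_pos = 9 + 2 = 11. Reached multiple(s) of 5: 10 -> fragment 2 completed (2 total).
Step 3: advance 1 -> fork_pos = 11 + 1 = 12. Next multiple of 5 is 15 (not reached); still 2 fragment(s).
Step 4: advance 19 -> fork_pos = 12 + 19 = 31. Reached multiple(s) of 5: 15, 20, 25, 30 -> fragments 3-6 completed (6 total).
Check: final fork_pos = 31; the multiples of 5 that are <= 31 are 5..30 -> 31 // 5 = 6 completed fragment(s).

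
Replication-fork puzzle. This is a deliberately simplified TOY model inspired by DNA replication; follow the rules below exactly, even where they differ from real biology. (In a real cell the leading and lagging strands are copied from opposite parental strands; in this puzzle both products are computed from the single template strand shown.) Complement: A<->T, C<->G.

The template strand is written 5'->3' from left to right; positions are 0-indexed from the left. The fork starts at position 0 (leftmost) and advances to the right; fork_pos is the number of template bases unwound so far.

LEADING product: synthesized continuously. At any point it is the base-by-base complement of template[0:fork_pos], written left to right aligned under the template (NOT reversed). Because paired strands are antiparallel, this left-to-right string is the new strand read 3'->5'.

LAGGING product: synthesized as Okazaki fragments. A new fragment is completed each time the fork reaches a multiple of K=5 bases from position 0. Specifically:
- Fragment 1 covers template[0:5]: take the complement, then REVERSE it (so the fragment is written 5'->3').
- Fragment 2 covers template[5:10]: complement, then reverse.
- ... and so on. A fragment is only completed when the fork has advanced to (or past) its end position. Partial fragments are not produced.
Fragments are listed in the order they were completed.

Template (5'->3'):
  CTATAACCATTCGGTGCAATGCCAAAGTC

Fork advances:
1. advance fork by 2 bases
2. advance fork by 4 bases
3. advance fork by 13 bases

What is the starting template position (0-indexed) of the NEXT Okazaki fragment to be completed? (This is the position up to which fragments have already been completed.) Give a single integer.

Answer: 15

Derivation:
Step 1: advance 2 -> fork_pos = 0 + 2 = 2. Next multiple of 5 is 5 (not reached); still 0 fragment(s).
Step 2: advance 4 -> fork_pos = 2 + 4 = 6. Reached multiple(s) of 5: 5 -> fragment 1 completed (1 total).
Step 3: advance 13 -> fork_pos = 6 + 13 = 19. Reached multiple(s) of 5: 10, 15 -> fragments 2-3 completed (3 total).
3 fragment(s) completed, covering template[0:15] (3 x 5 = 15). The next fragment, fragment 4, covers template[15:20], so it starts at position 15.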